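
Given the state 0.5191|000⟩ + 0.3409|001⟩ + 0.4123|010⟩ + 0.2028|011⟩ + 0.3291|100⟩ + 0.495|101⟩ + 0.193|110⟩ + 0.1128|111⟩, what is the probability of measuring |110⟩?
0.03725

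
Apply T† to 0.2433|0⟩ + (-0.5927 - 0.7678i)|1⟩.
0.2433|0⟩ + (-0.962 - 0.1238i)|1⟩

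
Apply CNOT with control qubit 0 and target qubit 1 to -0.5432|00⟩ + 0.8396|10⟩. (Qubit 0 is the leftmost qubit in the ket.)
-0.5432|00⟩ + 0.8396|11⟩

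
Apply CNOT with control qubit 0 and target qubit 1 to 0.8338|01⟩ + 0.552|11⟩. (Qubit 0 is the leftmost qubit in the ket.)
0.8338|01⟩ + 0.552|10⟩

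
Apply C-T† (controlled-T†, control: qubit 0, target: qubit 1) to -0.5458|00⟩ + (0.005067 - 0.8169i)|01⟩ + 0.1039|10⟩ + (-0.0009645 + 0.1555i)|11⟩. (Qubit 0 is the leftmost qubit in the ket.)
-0.5458|00⟩ + (0.005067 - 0.8169i)|01⟩ + 0.1039|10⟩ + (0.1093 + 0.1106i)|11⟩

C-T† leaves the control-|0⟩ kets |00⟩, |01⟩ unchanged and applies T† to qubit 1 on the control-|1⟩ pair (|10⟩, |11⟩).
T† = [[1, 0], [0, (1/√2 - (1/√2)i)]].
With a = amp(|10⟩) = 0.1039 and b = amp(|11⟩) = (-0.0009645 + 0.1555i):
new amp(|10⟩) = (1)·a = 0.1039
new amp(|11⟩) = (1/√2 - (1/√2)i)·b = (0.1093 + 0.1106i)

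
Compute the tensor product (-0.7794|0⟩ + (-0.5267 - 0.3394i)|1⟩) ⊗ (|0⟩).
-0.7794|00⟩ + (-0.5267 - 0.3394i)|10⟩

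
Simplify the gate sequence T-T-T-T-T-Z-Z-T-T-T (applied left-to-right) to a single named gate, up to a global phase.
I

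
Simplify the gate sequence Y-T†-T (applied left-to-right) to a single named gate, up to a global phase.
Y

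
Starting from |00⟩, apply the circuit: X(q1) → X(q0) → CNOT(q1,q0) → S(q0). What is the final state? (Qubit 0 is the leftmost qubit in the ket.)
|01⟩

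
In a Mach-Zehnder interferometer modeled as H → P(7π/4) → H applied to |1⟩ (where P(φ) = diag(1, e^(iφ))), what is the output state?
(0.1464 + (1/√8)i)|0⟩ + (0.8536 - (1/√8)i)|1⟩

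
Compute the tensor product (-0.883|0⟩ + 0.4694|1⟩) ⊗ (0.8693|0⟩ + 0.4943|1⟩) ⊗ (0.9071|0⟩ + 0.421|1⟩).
-0.6963|000⟩ - 0.3232|001⟩ - 0.3959|010⟩ - 0.1838|011⟩ + 0.3701|100⟩ + 0.1718|101⟩ + 0.2105|110⟩ + 0.09768|111⟩

amp(|b₁b₂…⟩) = product of the factor amplitudes for bits b₁, b₂, …; only kets whose every factor amplitude is nonzero survive.
|000⟩: (-0.883)(0.8693)(0.9071) = -0.6963
|001⟩: (-0.883)(0.8693)(0.421) = -0.3232
|010⟩: (-0.883)(0.4943)(0.9071) = -0.3959
|011⟩: (-0.883)(0.4943)(0.421) = -0.1838
|100⟩: (0.4694)(0.8693)(0.9071) = 0.3701
|101⟩: (0.4694)(0.8693)(0.421) = 0.1718
|110⟩: (0.4694)(0.4943)(0.9071) = 0.2105
|111⟩: (0.4694)(0.4943)(0.421) = 0.09768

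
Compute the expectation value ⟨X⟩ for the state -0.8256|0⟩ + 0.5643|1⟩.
-0.9318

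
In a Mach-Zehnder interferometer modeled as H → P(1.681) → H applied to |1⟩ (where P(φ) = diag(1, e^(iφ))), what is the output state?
(0.555 - 0.497i)|0⟩ + (0.445 + 0.497i)|1⟩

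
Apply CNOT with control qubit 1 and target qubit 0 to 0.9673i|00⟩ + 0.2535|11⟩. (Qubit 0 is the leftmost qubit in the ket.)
0.9673i|00⟩ + 0.2535|01⟩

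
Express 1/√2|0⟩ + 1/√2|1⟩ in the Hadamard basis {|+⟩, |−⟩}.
|+⟩

With |ψ⟩ = α|0⟩ + β|1⟩, the Hadamard-basis coefficients are ⟨+|ψ⟩ = (α + β)/√2 and ⟨−|ψ⟩ = (α − β)/√2.
Here α = 1/√2, β = 1/√2: (α + β)/√2 = 1, (α − β)/√2 = 0.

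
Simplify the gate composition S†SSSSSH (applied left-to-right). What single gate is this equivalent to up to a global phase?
H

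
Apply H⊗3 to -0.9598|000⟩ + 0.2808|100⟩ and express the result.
-0.2401|000⟩ - 0.2401|001⟩ - 0.2401|010⟩ - 0.2401|011⟩ - 0.4386|100⟩ - 0.4386|101⟩ - 0.4386|110⟩ - 0.4386|111⟩

H⊗3 gives amp(|y⟩) = (1/2√2) Σ_x (−1)^(x·y) amp(|x⟩), where x·y is the number of positions in which both x and y have a 1.
|000⟩: (-0.9598 + 0.2808)/(2√2) = -0.2401
|001⟩: (-0.9598 + 0.2808)/(2√2) = -0.2401
|010⟩: (-0.9598 + 0.2808)/(2√2) = -0.2401
|011⟩: (-0.9598 + 0.2808)/(2√2) = -0.2401
|100⟩: (-0.9598 - 0.2808)/(2√2) = -0.4386
|101⟩: (-0.9598 - 0.2808)/(2√2) = -0.4386
|110⟩: (-0.9598 - 0.2808)/(2√2) = -0.4386
|111⟩: (-0.9598 - 0.2808)/(2√2) = -0.4386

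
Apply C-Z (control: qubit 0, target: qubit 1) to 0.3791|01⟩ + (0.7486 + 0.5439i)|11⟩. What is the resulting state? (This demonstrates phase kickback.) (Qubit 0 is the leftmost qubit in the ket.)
0.3791|01⟩ + (-0.7486 - 0.5439i)|11⟩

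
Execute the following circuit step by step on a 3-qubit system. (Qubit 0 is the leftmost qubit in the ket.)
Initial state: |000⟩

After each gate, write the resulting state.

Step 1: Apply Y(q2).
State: i|001⟩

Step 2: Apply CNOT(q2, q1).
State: i|011⟩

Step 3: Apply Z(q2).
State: -i|011⟩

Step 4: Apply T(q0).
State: -i|011⟩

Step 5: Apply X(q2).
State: -i|010⟩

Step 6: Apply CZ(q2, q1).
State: -i|010⟩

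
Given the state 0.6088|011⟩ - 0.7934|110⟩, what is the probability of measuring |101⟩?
0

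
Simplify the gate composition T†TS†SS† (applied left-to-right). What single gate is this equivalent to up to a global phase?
S†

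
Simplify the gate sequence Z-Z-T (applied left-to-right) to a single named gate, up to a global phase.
T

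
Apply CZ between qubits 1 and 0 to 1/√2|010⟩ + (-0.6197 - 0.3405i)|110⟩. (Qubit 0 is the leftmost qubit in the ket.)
1/√2|010⟩ + (0.6197 + 0.3405i)|110⟩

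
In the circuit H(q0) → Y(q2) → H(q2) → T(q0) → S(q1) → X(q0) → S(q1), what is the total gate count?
7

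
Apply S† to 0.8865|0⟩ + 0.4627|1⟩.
0.8865|0⟩ - 0.4627i|1⟩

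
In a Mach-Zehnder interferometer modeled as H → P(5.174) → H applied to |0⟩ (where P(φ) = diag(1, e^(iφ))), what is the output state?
(0.7227 - 0.4477i)|0⟩ + (0.2773 + 0.4477i)|1⟩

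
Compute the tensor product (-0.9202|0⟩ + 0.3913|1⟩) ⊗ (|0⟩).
-0.9202|00⟩ + 0.3913|10⟩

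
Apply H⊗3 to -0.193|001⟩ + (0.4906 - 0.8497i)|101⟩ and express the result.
(0.1052 - 0.3004i)|000⟩ + (-0.1052 + 0.3004i)|001⟩ + (0.1052 - 0.3004i)|010⟩ + (-0.1052 + 0.3004i)|011⟩ + (-0.2417 + 0.3004i)|100⟩ + (0.2417 - 0.3004i)|101⟩ + (-0.2417 + 0.3004i)|110⟩ + (0.2417 - 0.3004i)|111⟩

H⊗3 gives amp(|y⟩) = (1/2√2) Σ_x (−1)^(x·y) amp(|x⟩), where x·y is the number of positions in which both x and y have a 1.
|000⟩: (-0.193 + (0.4906 - 0.8497i))/(2√2) = (0.1052 - 0.3004i)
|001⟩: (0.193 - (0.4906 - 0.8497i))/(2√2) = (-0.1052 + 0.3004i)
|010⟩: (-0.193 + (0.4906 - 0.8497i))/(2√2) = (0.1052 - 0.3004i)
|011⟩: (0.193 - (0.4906 - 0.8497i))/(2√2) = (-0.1052 + 0.3004i)
|100⟩: (-0.193 - (0.4906 - 0.8497i))/(2√2) = (-0.2417 + 0.3004i)
|101⟩: (0.193 + (0.4906 - 0.8497i))/(2√2) = (0.2417 - 0.3004i)
|110⟩: (-0.193 - (0.4906 - 0.8497i))/(2√2) = (-0.2417 + 0.3004i)
|111⟩: (0.193 + (0.4906 - 0.8497i))/(2√2) = (0.2417 - 0.3004i)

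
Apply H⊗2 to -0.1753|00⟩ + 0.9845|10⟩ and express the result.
0.4046|00⟩ + 0.4046|01⟩ - 0.5799|10⟩ - 0.5799|11⟩

H⊗2 gives amp(|y⟩) = (1/2) Σ_x (−1)^(x·y) amp(|x⟩), where x·y is the number of positions in which both x and y have a 1.
|00⟩: (-0.1753 + 0.9845)/2 = 0.4046
|01⟩: (-0.1753 + 0.9845)/2 = 0.4046
|10⟩: (-0.1753 - 0.9845)/2 = -0.5799
|11⟩: (-0.1753 - 0.9845)/2 = -0.5799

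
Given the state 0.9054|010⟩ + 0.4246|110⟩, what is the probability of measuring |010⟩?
0.8197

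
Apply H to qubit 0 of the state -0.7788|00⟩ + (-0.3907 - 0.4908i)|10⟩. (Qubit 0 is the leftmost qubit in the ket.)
(-0.827 - 0.347i)|00⟩ + (-0.2744 + 0.347i)|10⟩

H on qubit 0 mixes each pair of kets that differ only in qubit 0: amplitudes (a, b) of (|…0…⟩, |…1…⟩) become ((a + b)/√2, (a − b)/√2). Kets absent from the input have amplitude 0.
(|00⟩, |10⟩): (a, b) = (-0.7788, (-0.3907 - 0.4908i)) → ((-0.827 - 0.347i), (-0.2744 + 0.347i))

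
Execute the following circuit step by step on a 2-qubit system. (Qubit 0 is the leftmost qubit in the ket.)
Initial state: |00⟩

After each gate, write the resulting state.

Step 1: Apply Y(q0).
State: i|10⟩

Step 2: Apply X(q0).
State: i|00⟩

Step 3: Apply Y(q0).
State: -|10⟩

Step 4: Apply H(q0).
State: -1/√2|00⟩ + 1/√2|10⟩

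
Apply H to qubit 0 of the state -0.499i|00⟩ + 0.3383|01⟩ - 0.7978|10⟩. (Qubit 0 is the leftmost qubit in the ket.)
(-0.5641 - 0.3528i)|00⟩ + 0.2392|01⟩ + (0.5641 - 0.3528i)|10⟩ + 0.2392|11⟩

H on qubit 0 mixes each pair of kets that differ only in qubit 0: amplitudes (a, b) of (|…0…⟩, |…1…⟩) become ((a + b)/√2, (a − b)/√2). Kets absent from the input have amplitude 0.
(|00⟩, |10⟩): (a, b) = (-0.499i, -0.7978) → ((-0.5641 - 0.3528i), (0.5641 - 0.3528i))
(|01⟩, |11⟩): (a, b) = (0.3383, 0) → (0.2392, 0.2392)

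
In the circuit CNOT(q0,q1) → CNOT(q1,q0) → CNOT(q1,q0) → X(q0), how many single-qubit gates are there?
1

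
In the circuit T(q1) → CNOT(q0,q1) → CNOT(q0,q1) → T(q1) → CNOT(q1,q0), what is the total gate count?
5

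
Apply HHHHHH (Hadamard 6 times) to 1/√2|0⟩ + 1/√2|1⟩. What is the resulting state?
1/√2|0⟩ + 1/√2|1⟩

H² = I, so an even number of Hadamards cancels: H^6 = I and the state is unchanged.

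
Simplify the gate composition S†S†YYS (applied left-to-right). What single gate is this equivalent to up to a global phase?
S†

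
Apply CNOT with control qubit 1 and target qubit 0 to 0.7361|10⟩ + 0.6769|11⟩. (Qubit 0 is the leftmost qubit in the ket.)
0.6769|01⟩ + 0.7361|10⟩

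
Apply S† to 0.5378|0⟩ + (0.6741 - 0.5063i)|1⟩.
0.5378|0⟩ + (-0.5063 - 0.6741i)|1⟩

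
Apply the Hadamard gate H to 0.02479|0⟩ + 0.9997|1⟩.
0.7244|0⟩ - 0.6894|1⟩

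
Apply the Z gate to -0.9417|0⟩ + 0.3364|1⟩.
-0.9417|0⟩ - 0.3364|1⟩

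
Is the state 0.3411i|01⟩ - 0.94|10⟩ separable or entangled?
Entangled

Writing the state as a|00⟩ + b|01⟩ + c|10⟩ + d|11⟩, it is a product state iff ad − bc = 0.
Here (a, b, c, d) = (0, 0.3411i, -0.94, 0): ad − bc = (0)(0) − (0.3411i)(-0.94) = 0.3206i ≠ 0, so the state is entangled.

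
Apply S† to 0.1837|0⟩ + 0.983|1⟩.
0.1837|0⟩ - 0.983i|1⟩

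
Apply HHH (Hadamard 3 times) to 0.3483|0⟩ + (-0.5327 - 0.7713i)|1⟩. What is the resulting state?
(-0.1304 - 0.5454i)|0⟩ + (0.623 + 0.5454i)|1⟩

H² = I, so H^3 = H: a single Hadamard. With (a, b) = (0.3483, (-0.5327 - 0.7713i)), H gives ((a + b)/√2, (a − b)/√2) = ((-0.1304 - 0.5454i), (0.623 + 0.5454i)).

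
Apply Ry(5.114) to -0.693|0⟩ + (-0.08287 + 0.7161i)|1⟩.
(0.6237 - 0.3952i)|0⟩ + (-0.3133 - 0.5972i)|1⟩

Ry(5.114) = [[cos(θ/2), −sin(θ/2)], [sin(θ/2), cos(θ/2)]]; θ = 5.114, cos(θ/2) ≈ -0.833937, sin(θ/2) ≈ 0.55186.
With a = amp(|0⟩) = -0.693 and b = amp(|1⟩) = (-0.08287 + 0.7161i):
new amp(|0⟩) = (-0.833937)·a + (-0.55186)·b = (0.6237 - 0.3952i)
new amp(|1⟩) = (0.55186)·a + (-0.833937)·b = (-0.3133 - 0.5972i)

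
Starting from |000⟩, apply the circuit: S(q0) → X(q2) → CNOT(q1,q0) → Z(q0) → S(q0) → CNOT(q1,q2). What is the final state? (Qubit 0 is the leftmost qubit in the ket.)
|001⟩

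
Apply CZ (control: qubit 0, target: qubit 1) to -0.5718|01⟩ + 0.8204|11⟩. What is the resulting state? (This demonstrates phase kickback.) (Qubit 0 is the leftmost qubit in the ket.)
-0.5718|01⟩ - 0.8204|11⟩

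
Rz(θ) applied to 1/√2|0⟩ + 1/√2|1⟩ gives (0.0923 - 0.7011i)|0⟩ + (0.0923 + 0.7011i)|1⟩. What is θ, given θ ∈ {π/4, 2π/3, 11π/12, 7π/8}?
11π/12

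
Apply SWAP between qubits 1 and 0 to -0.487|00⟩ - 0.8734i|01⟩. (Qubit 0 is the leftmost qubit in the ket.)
-0.487|00⟩ - 0.8734i|10⟩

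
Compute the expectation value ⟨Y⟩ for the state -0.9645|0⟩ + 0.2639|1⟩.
0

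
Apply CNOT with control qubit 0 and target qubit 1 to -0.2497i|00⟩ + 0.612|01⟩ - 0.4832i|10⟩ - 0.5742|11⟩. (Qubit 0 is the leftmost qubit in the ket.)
-0.2497i|00⟩ + 0.612|01⟩ - 0.5742|10⟩ - 0.4832i|11⟩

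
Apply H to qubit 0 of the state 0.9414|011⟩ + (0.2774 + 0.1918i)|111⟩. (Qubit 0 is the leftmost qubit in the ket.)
(0.8618 + 0.1356i)|011⟩ + (0.4695 - 0.1356i)|111⟩

H on qubit 0 mixes each pair of kets that differ only in qubit 0: amplitudes (a, b) of (|…0…⟩, |…1…⟩) become ((a + b)/√2, (a − b)/√2). Kets absent from the input have amplitude 0.
(|011⟩, |111⟩): (a, b) = (0.9414, (0.2774 + 0.1918i)) → ((0.8618 + 0.1356i), (0.4695 - 0.1356i))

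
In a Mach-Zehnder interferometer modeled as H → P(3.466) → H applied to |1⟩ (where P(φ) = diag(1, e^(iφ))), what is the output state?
(0.9739 + 0.1594i)|0⟩ + (0.02608 - 0.1594i)|1⟩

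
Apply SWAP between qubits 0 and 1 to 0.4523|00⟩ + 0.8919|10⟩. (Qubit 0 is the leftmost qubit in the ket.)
0.4523|00⟩ + 0.8919|01⟩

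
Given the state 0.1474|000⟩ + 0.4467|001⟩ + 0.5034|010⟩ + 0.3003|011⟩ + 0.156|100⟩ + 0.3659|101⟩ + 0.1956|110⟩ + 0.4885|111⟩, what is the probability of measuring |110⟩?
0.03826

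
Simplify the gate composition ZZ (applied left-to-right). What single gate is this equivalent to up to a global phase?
I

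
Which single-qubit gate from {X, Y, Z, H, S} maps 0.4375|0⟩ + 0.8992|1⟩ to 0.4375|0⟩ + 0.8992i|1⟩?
S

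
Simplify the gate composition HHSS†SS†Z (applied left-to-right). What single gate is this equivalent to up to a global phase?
Z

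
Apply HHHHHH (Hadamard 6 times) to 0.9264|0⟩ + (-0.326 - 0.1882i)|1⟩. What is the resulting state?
0.9264|0⟩ + (-0.326 - 0.1882i)|1⟩

H² = I, so an even number of Hadamards cancels: H^6 = I and the state is unchanged.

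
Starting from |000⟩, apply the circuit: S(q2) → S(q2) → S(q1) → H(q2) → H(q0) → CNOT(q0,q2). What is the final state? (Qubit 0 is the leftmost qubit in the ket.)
1/2|000⟩ + 1/2|001⟩ + 1/2|100⟩ + 1/2|101⟩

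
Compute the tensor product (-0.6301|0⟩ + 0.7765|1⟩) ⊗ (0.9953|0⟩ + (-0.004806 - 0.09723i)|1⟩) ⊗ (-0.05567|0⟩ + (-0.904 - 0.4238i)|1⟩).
0.03491|000⟩ + (0.5669 + 0.2658i)|001⟩ + (-0.0001686 - 0.003411i)|010⟩ + (0.02323 - 0.05667i)|011⟩ - 0.04302|100⟩ + (-0.6987 - 0.3275i)|101⟩ + (0.0002078 + 0.004203i)|110⟩ + (-0.02862 + 0.06983i)|111⟩

amp(|b₁b₂…⟩) = product of the factor amplitudes for bits b₁, b₂, …; only kets whose every factor amplitude is nonzero survive.
|000⟩: (-0.6301)(0.9953)(-0.05567) = 0.03491
|001⟩: (-0.6301)(0.9953)(-0.904 - 0.4238i) = (0.5669 + 0.2658i)
|010⟩: (-0.6301)(-0.004806 - 0.09723i)(-0.05567) = (-0.0001686 - 0.003411i)
|011⟩: (-0.6301)(-0.004806 - 0.09723i)(-0.904 - 0.4238i) = (0.02323 - 0.05667i)
|100⟩: (0.7765)(0.9953)(-0.05567) = -0.04302
|101⟩: (0.7765)(0.9953)(-0.904 - 0.4238i) = (-0.6987 - 0.3275i)
|110⟩: (0.7765)(-0.004806 - 0.09723i)(-0.05567) = (0.0002078 + 0.004203i)
|111⟩: (0.7765)(-0.004806 - 0.09723i)(-0.904 - 0.4238i) = (-0.02862 + 0.06983i)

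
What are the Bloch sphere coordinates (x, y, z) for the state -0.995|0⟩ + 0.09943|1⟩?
(-0.1979, 0, 0.9801)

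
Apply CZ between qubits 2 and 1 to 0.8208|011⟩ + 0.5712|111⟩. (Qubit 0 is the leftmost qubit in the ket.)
-0.8208|011⟩ - 0.5712|111⟩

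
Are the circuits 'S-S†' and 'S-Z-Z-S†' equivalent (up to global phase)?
Yes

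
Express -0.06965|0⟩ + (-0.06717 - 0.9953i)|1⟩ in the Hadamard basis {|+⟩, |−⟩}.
(-0.09675 - 0.7038i)|+⟩ + (-0.001754 + 0.7038i)|−⟩

With |ψ⟩ = α|0⟩ + β|1⟩, the Hadamard-basis coefficients are ⟨+|ψ⟩ = (α + β)/√2 and ⟨−|ψ⟩ = (α − β)/√2.
Here α = -0.06965, β = (-0.06717 - 0.9953i): (α + β)/√2 = (-0.09675 - 0.7038i), (α − β)/√2 = (-0.001754 + 0.7038i).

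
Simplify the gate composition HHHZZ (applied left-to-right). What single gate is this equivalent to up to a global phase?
H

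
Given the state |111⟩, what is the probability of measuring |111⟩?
1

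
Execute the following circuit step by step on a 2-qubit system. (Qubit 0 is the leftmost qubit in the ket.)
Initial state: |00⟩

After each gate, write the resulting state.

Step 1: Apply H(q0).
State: 1/√2|00⟩ + 1/√2|10⟩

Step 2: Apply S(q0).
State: 1/√2|00⟩ + (1/√2)i|10⟩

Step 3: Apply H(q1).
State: 1/2|00⟩ + 1/2|01⟩ + (1/2)i|10⟩ + (1/2)i|11⟩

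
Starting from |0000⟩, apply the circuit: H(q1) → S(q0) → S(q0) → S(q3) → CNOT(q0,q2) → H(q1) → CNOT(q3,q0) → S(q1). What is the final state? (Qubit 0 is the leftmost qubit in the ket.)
|0000⟩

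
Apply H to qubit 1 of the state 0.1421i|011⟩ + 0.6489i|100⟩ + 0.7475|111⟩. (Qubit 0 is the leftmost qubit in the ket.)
0.1005i|001⟩ - 0.1005i|011⟩ + 0.4588i|100⟩ + 0.5286|101⟩ + 0.4588i|110⟩ - 0.5286|111⟩

H on qubit 1 mixes each pair of kets that differ only in qubit 1: amplitudes (a, b) of (|…0…⟩, |…1…⟩) become ((a + b)/√2, (a − b)/√2). Kets absent from the input have amplitude 0.
(|001⟩, |011⟩): (a, b) = (0, 0.1421i) → (0.1005i, -0.1005i)
(|100⟩, |110⟩): (a, b) = (0.6489i, 0) → (0.4588i, 0.4588i)
(|101⟩, |111⟩): (a, b) = (0, 0.7475) → (0.5286, -0.5286)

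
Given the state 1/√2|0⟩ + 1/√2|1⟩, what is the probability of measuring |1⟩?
1/2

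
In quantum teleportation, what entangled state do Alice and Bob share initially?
Bell state |Φ+⟩ = (|00⟩ + |11⟩)/√2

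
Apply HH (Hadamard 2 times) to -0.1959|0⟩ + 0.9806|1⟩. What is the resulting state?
-0.1959|0⟩ + 0.9806|1⟩

H² = I, so an even number of Hadamards cancels: H^2 = I and the state is unchanged.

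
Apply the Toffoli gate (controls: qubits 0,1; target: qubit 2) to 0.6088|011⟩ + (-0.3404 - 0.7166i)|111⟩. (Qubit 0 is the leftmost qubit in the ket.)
0.6088|011⟩ + (-0.3404 - 0.7166i)|110⟩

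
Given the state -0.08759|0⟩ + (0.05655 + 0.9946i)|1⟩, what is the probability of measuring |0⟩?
0.007672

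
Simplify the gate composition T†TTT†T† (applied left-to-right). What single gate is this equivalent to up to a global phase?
T†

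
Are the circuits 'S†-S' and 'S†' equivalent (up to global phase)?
No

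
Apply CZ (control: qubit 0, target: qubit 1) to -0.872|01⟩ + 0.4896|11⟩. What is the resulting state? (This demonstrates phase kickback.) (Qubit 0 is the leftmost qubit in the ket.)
-0.872|01⟩ - 0.4896|11⟩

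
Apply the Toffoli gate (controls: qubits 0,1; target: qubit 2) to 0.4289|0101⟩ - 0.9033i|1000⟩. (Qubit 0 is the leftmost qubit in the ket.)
0.4289|0101⟩ - 0.9033i|1000⟩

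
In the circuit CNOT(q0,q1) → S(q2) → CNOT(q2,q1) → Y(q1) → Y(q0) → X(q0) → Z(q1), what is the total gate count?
7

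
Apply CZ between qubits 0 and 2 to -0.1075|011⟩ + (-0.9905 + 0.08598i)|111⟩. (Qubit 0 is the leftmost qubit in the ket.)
-0.1075|011⟩ + (0.9905 - 0.08598i)|111⟩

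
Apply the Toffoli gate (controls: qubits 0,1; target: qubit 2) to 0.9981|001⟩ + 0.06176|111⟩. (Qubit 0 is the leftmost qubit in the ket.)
0.9981|001⟩ + 0.06176|110⟩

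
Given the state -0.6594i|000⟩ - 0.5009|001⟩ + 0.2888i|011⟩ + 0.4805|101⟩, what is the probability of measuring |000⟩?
0.4348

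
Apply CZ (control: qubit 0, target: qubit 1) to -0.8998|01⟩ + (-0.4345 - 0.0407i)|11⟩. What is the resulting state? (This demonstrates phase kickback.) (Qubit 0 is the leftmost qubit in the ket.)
-0.8998|01⟩ + (0.4345 + 0.0407i)|11⟩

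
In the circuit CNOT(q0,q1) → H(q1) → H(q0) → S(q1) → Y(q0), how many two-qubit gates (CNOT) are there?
1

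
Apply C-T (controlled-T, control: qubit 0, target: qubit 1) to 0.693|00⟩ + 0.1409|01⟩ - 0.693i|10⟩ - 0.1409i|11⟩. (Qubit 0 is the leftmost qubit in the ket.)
0.693|00⟩ + 0.1409|01⟩ - 0.693i|10⟩ + (0.09963 - 0.09963i)|11⟩

C-T leaves the control-|0⟩ kets |00⟩, |01⟩ unchanged and applies T to qubit 1 on the control-|1⟩ pair (|10⟩, |11⟩).
T = [[1, 0], [0, (1/√2 + (1/√2)i)]].
With a = amp(|10⟩) = -0.693i and b = amp(|11⟩) = -0.1409i:
new amp(|10⟩) = (1)·a = -0.693i
new amp(|11⟩) = (1/√2 + (1/√2)i)·b = (0.09963 - 0.09963i)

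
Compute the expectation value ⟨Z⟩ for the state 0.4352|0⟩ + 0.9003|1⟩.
-0.6211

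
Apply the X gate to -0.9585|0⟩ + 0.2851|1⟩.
0.2851|0⟩ - 0.9585|1⟩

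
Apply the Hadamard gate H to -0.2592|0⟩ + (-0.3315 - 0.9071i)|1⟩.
(-0.4177 - 0.6414i)|0⟩ + (0.05112 + 0.6414i)|1⟩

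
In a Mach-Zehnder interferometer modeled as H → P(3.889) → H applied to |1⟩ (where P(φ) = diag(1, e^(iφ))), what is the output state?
(0.8667 + 0.3399i)|0⟩ + (0.1333 - 0.3399i)|1⟩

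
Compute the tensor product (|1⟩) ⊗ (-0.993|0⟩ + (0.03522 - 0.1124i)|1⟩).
-0.993|10⟩ + (0.03522 - 0.1124i)|11⟩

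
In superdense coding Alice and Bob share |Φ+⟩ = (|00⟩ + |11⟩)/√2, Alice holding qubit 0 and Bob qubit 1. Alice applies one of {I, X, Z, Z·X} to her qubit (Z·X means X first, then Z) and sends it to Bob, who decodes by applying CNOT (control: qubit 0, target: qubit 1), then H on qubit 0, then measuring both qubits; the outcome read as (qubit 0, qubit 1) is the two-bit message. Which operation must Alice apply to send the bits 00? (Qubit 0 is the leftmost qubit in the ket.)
I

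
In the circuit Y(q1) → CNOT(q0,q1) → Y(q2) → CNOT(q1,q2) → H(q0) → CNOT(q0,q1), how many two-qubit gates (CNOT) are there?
3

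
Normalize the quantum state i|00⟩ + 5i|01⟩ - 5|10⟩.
0.14i|00⟩ + 0.7001i|01⟩ - 0.7001|10⟩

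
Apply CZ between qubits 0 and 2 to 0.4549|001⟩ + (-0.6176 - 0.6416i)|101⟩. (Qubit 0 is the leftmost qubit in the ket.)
0.4549|001⟩ + (0.6176 + 0.6416i)|101⟩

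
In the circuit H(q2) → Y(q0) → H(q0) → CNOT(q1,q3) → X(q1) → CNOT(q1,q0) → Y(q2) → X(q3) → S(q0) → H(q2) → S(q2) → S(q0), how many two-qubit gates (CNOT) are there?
2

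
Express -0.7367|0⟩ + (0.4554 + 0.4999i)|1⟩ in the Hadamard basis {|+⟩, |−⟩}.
(-0.1989 + 0.3535i)|+⟩ + (-0.8429 - 0.3535i)|−⟩

With |ψ⟩ = α|0⟩ + β|1⟩, the Hadamard-basis coefficients are ⟨+|ψ⟩ = (α + β)/√2 and ⟨−|ψ⟩ = (α − β)/√2.
Here α = -0.7367, β = (0.4554 + 0.4999i): (α + β)/√2 = (-0.1989 + 0.3535i), (α − β)/√2 = (-0.8429 - 0.3535i).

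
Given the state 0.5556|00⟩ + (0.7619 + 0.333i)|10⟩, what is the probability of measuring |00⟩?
0.3087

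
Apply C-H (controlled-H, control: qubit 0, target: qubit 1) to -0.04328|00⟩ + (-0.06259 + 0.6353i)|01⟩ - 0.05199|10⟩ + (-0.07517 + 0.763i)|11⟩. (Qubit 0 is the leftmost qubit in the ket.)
-0.04328|00⟩ + (-0.06259 + 0.6353i)|01⟩ + (-0.08992 + 0.5395i)|10⟩ + (0.01639 - 0.5395i)|11⟩

C-H leaves the control-|0⟩ kets |00⟩, |01⟩ unchanged and applies H to qubit 1 on the control-|1⟩ pair (|10⟩, |11⟩).
H = [[1/√2, 1/√2], [1/√2, -1/√2]].
With a = amp(|10⟩) = -0.05199 and b = amp(|11⟩) = (-0.07517 + 0.763i):
new amp(|10⟩) = (1/√2)·a + (1/√2)·b = (-0.08992 + 0.5395i)
new amp(|11⟩) = (1/√2)·a + (-1/√2)·b = (0.01639 - 0.5395i)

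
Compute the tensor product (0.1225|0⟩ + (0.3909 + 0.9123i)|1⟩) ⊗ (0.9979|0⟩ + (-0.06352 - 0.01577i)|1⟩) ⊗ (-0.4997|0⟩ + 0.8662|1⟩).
-0.06108|000⟩ + 0.1059|001⟩ + (0.003888 + 0.0009653i)|010⟩ + (-0.00674 - 0.001673i)|011⟩ + (-0.1949 - 0.4549i)|100⟩ + (0.3379 + 0.7886i)|101⟩ + (0.005218 + 0.03204i)|110⟩ + (-0.009046 - 0.05554i)|111⟩

amp(|b₁b₂…⟩) = product of the factor amplitudes for bits b₁, b₂, …; only kets whose every factor amplitude is nonzero survive.
|000⟩: (0.1225)(0.9979)(-0.4997) = -0.06108
|001⟩: (0.1225)(0.9979)(0.8662) = 0.1059
|010⟩: (0.1225)(-0.06352 - 0.01577i)(-0.4997) = (0.003888 + 0.0009653i)
|011⟩: (0.1225)(-0.06352 - 0.01577i)(0.8662) = (-0.00674 - 0.001673i)
|100⟩: (0.3909 + 0.9123i)(0.9979)(-0.4997) = (-0.1949 - 0.4549i)
|101⟩: (0.3909 + 0.9123i)(0.9979)(0.8662) = (0.3379 + 0.7886i)
|110⟩: (0.3909 + 0.9123i)(-0.06352 - 0.01577i)(-0.4997) = (0.005218 + 0.03204i)
|111⟩: (0.3909 + 0.9123i)(-0.06352 - 0.01577i)(0.8662) = (-0.009046 - 0.05554i)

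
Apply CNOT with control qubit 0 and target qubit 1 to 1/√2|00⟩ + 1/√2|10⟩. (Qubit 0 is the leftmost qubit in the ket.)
1/√2|00⟩ + 1/√2|11⟩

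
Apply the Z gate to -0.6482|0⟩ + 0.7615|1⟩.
-0.6482|0⟩ - 0.7615|1⟩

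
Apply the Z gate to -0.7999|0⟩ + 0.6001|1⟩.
-0.7999|0⟩ - 0.6001|1⟩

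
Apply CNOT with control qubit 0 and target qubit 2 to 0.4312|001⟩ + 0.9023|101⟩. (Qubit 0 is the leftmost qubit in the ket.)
0.4312|001⟩ + 0.9023|100⟩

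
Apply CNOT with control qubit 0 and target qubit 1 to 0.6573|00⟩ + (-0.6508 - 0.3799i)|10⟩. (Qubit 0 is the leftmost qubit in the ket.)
0.6573|00⟩ + (-0.6508 - 0.3799i)|11⟩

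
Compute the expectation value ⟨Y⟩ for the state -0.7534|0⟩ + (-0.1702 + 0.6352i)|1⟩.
-0.9571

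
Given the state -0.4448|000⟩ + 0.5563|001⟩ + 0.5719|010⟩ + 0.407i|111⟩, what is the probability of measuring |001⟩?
0.3095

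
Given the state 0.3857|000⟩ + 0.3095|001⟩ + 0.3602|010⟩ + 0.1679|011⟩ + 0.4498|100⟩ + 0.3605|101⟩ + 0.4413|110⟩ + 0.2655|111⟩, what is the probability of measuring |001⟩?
0.09579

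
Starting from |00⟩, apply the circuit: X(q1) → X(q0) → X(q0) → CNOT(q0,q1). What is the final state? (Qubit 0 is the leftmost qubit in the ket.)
|01⟩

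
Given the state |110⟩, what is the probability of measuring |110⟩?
1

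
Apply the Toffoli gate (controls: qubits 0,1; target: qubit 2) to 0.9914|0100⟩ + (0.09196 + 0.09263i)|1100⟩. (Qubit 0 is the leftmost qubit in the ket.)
0.9914|0100⟩ + (0.09196 + 0.09263i)|1110⟩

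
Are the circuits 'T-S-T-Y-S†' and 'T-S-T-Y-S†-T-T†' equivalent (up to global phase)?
Yes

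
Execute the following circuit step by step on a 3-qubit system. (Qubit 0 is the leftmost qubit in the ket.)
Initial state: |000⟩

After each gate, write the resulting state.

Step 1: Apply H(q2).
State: 1/√2|000⟩ + 1/√2|001⟩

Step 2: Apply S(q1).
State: 1/√2|000⟩ + 1/√2|001⟩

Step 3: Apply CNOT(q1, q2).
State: 1/√2|000⟩ + 1/√2|001⟩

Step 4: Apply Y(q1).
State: (1/√2)i|010⟩ + (1/√2)i|011⟩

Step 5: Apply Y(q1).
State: 1/√2|000⟩ + 1/√2|001⟩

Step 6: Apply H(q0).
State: 1/2|000⟩ + 1/2|001⟩ + 1/2|100⟩ + 1/2|101⟩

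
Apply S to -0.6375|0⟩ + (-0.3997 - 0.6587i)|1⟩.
-0.6375|0⟩ + (0.6587 - 0.3997i)|1⟩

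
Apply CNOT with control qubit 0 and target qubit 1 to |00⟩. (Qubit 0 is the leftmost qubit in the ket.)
|00⟩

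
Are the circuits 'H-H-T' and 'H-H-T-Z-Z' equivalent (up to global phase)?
Yes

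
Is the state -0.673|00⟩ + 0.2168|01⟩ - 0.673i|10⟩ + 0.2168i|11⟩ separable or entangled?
Separable

Writing the state as a|00⟩ + b|01⟩ + c|10⟩ + d|11⟩, it is a product state iff ad − bc = 0.
Here (a, b, c, d) = (-0.673, 0.2168, -0.673i, 0.2168i): ad − bc = (-0.673)(0.2168i) − (0.2168)(-0.673i) = 0, so the state is separable.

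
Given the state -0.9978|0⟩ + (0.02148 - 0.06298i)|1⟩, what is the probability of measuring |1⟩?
0.004428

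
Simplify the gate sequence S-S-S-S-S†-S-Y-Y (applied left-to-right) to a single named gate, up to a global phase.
I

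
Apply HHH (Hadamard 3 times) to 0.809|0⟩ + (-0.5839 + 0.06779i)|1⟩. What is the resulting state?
(0.1592 + 0.04793i)|0⟩ + (0.9849 - 0.04793i)|1⟩

H² = I, so H^3 = H: a single Hadamard. With (a, b) = (0.809, (-0.5839 + 0.06779i)), H gives ((a + b)/√2, (a − b)/√2) = ((0.1592 + 0.04793i), (0.9849 - 0.04793i)).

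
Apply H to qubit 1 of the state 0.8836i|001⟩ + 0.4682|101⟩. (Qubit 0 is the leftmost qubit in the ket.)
0.6248i|001⟩ + 0.6248i|011⟩ + 0.3311|101⟩ + 0.3311|111⟩

H on qubit 1 mixes each pair of kets that differ only in qubit 1: amplitudes (a, b) of (|…0…⟩, |…1…⟩) become ((a + b)/√2, (a − b)/√2). Kets absent from the input have amplitude 0.
(|001⟩, |011⟩): (a, b) = (0.8836i, 0) → (0.6248i, 0.6248i)
(|101⟩, |111⟩): (a, b) = (0.4682, 0) → (0.3311, 0.3311)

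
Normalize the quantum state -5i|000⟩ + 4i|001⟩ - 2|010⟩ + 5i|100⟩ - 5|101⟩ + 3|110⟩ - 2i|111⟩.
-0.4811i|000⟩ + 0.3849i|001⟩ - 0.1925|010⟩ + 0.4811i|100⟩ - 0.4811|101⟩ + 0.2887|110⟩ - 0.1925i|111⟩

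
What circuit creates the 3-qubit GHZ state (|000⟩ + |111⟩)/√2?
H(q0) → CNOT(q0,q1) → CNOT(q0,q2)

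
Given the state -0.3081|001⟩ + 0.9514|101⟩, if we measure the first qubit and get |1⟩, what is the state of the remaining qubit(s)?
|01⟩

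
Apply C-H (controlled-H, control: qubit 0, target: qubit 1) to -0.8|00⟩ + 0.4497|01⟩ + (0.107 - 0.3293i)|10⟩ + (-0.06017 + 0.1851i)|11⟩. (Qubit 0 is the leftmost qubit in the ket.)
-0.8|00⟩ + 0.4497|01⟩ + (0.03311 - 0.102i)|10⟩ + (0.1182 - 0.3637i)|11⟩

C-H leaves the control-|0⟩ kets |00⟩, |01⟩ unchanged and applies H to qubit 1 on the control-|1⟩ pair (|10⟩, |11⟩).
H = [[1/√2, 1/√2], [1/√2, -1/√2]].
With a = amp(|10⟩) = (0.107 - 0.3293i) and b = amp(|11⟩) = (-0.06017 + 0.1851i):
new amp(|10⟩) = (1/√2)·a + (1/√2)·b = (0.03311 - 0.102i)
new amp(|11⟩) = (1/√2)·a + (-1/√2)·b = (0.1182 - 0.3637i)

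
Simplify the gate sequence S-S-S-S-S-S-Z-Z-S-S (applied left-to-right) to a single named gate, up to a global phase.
I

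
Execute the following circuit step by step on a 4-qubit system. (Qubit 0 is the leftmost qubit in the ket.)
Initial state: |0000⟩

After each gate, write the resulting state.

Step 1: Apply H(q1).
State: 1/√2|0000⟩ + 1/√2|0100⟩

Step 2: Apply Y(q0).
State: (1/√2)i|1000⟩ + (1/√2)i|1100⟩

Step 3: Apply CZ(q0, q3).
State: (1/√2)i|1000⟩ + (1/√2)i|1100⟩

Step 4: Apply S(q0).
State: -1/√2|1000⟩ - 1/√2|1100⟩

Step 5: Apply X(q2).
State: -1/√2|1010⟩ - 1/√2|1110⟩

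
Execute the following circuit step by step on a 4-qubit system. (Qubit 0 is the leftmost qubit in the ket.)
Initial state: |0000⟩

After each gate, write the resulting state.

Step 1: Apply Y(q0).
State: i|1000⟩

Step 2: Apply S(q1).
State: i|1000⟩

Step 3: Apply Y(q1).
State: -|1100⟩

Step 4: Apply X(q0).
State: -|0100⟩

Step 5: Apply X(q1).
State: -|0000⟩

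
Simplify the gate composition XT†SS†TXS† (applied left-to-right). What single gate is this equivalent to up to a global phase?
S†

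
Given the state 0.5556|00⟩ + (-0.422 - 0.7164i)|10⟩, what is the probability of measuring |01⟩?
0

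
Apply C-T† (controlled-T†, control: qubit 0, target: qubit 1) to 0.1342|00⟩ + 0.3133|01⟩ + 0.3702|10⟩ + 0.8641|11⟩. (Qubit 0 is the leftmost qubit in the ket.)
0.1342|00⟩ + 0.3133|01⟩ + 0.3702|10⟩ + (0.611 - 0.611i)|11⟩

C-T† leaves the control-|0⟩ kets |00⟩, |01⟩ unchanged and applies T† to qubit 1 on the control-|1⟩ pair (|10⟩, |11⟩).
T† = [[1, 0], [0, (1/√2 - (1/√2)i)]].
With a = amp(|10⟩) = 0.3702 and b = amp(|11⟩) = 0.8641:
new amp(|10⟩) = (1)·a = 0.3702
new amp(|11⟩) = (1/√2 - (1/√2)i)·b = (0.611 - 0.611i)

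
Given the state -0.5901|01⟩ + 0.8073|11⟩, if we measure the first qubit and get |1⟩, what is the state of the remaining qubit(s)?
|1⟩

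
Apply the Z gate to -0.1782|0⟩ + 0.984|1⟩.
-0.1782|0⟩ - 0.984|1⟩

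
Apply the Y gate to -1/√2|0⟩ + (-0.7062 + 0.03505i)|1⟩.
(0.03505 + 0.7062i)|0⟩ - (1/√2)i|1⟩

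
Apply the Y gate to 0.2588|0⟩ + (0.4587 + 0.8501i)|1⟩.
(0.8501 - 0.4587i)|0⟩ + 0.2588i|1⟩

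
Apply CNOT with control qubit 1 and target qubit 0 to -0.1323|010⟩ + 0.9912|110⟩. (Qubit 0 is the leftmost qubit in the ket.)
0.9912|010⟩ - 0.1323|110⟩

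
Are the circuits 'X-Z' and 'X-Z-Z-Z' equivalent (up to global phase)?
Yes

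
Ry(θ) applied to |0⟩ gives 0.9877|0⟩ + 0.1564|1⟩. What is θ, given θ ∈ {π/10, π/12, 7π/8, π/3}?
π/10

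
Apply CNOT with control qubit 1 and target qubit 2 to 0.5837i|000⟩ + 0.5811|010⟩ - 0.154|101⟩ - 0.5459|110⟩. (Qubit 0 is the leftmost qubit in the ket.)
0.5837i|000⟩ + 0.5811|011⟩ - 0.154|101⟩ - 0.5459|111⟩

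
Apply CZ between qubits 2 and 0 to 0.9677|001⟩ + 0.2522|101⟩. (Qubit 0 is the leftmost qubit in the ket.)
0.9677|001⟩ - 0.2522|101⟩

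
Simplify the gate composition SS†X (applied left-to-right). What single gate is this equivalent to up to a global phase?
X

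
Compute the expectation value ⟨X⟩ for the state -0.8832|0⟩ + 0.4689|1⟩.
-0.8283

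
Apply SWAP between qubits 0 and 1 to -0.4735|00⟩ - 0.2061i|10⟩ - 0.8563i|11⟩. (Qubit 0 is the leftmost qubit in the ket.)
-0.4735|00⟩ - 0.2061i|01⟩ - 0.8563i|11⟩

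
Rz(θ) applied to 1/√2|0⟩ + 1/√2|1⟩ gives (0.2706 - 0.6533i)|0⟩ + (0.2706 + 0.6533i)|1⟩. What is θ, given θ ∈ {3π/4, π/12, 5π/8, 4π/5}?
3π/4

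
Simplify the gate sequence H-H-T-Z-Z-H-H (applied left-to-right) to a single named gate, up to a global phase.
T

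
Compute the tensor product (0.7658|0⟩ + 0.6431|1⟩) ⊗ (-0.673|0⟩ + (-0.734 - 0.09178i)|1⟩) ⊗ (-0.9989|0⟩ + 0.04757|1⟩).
0.5148|000⟩ - 0.02452|001⟩ + (0.5615 + 0.07021i)|010⟩ + (-0.02674 - 0.003343i)|011⟩ + 0.4323|100⟩ - 0.02059|101⟩ + (0.4715 + 0.05896i)|110⟩ + (-0.02245 - 0.002808i)|111⟩

amp(|b₁b₂…⟩) = product of the factor amplitudes for bits b₁, b₂, …; only kets whose every factor amplitude is nonzero survive.
|000⟩: (0.7658)(-0.673)(-0.9989) = 0.5148
|001⟩: (0.7658)(-0.673)(0.04757) = -0.02452
|010⟩: (0.7658)(-0.734 - 0.09178i)(-0.9989) = (0.5615 + 0.07021i)
|011⟩: (0.7658)(-0.734 - 0.09178i)(0.04757) = (-0.02674 - 0.003343i)
|100⟩: (0.6431)(-0.673)(-0.9989) = 0.4323
|101⟩: (0.6431)(-0.673)(0.04757) = -0.02059
|110⟩: (0.6431)(-0.734 - 0.09178i)(-0.9989) = (0.4715 + 0.05896i)
|111⟩: (0.6431)(-0.734 - 0.09178i)(0.04757) = (-0.02245 - 0.002808i)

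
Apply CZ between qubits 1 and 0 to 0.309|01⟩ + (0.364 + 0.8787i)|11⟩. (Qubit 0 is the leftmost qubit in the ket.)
0.309|01⟩ + (-0.364 - 0.8787i)|11⟩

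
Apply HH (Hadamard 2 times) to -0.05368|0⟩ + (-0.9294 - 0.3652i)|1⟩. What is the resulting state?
-0.05368|0⟩ + (-0.9294 - 0.3652i)|1⟩

H² = I, so an even number of Hadamards cancels: H^2 = I and the state is unchanged.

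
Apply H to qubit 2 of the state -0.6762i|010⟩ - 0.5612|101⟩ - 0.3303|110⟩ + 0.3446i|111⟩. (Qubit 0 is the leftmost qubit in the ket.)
-0.4781i|010⟩ - 0.4781i|011⟩ - 0.3968|100⟩ + 0.3968|101⟩ + (-0.2336 + 0.2437i)|110⟩ + (-0.2336 - 0.2437i)|111⟩

H on qubit 2 mixes each pair of kets that differ only in qubit 2: amplitudes (a, b) of (|…0…⟩, |…1…⟩) become ((a + b)/√2, (a − b)/√2). Kets absent from the input have amplitude 0.
(|010⟩, |011⟩): (a, b) = (-0.6762i, 0) → (-0.4781i, -0.4781i)
(|100⟩, |101⟩): (a, b) = (0, -0.5612) → (-0.3968, 0.3968)
(|110⟩, |111⟩): (a, b) = (-0.3303, 0.3446i) → ((-0.2336 + 0.2437i), (-0.2336 - 0.2437i))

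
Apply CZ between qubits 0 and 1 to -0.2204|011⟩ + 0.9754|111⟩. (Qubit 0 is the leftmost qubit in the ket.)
-0.2204|011⟩ - 0.9754|111⟩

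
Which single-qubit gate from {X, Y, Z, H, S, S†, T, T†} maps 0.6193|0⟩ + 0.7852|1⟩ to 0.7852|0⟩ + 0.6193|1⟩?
X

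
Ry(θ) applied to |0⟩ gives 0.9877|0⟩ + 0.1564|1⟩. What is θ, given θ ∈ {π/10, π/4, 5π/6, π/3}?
π/10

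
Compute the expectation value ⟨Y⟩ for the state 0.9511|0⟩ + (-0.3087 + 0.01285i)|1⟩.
0.02444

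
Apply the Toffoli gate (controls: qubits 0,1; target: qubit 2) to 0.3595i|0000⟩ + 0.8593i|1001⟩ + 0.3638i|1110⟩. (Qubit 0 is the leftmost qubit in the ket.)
0.3595i|0000⟩ + 0.8593i|1001⟩ + 0.3638i|1100⟩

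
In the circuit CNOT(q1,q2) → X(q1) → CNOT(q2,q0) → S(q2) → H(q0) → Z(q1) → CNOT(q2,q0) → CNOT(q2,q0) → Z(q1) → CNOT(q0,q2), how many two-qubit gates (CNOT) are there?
5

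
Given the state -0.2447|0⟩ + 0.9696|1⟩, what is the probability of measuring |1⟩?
0.9401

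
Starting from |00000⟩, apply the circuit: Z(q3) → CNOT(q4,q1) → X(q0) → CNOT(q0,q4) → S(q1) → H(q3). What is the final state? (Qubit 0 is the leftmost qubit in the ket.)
1/√2|10001⟩ + 1/√2|10011⟩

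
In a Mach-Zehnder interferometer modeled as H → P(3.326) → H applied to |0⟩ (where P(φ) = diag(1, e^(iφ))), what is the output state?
(0.008477 - 0.09168i)|0⟩ + (0.9915 + 0.09168i)|1⟩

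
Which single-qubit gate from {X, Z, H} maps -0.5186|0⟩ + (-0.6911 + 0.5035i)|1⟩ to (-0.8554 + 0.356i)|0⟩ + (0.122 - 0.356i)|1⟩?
H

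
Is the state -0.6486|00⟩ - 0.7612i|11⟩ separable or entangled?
Entangled

Writing the state as a|00⟩ + b|01⟩ + c|10⟩ + d|11⟩, it is a product state iff ad − bc = 0.
Here (a, b, c, d) = (-0.6486, 0, 0, -0.7612i): ad − bc = (-0.6486)(-0.7612i) − (0)(0) = 0.4937i ≠ 0, so the state is entangled.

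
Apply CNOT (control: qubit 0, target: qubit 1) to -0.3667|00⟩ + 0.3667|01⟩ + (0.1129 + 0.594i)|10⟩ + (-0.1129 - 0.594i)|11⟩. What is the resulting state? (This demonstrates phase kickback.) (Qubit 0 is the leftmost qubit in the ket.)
-0.3667|00⟩ + 0.3667|01⟩ + (-0.1129 - 0.594i)|10⟩ + (0.1129 + 0.594i)|11⟩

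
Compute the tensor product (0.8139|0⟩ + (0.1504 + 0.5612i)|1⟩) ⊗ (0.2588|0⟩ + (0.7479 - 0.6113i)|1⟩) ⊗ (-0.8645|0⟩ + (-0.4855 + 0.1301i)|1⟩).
-0.1821|000⟩ + (-0.1023 + 0.0274i)|001⟩ + (-0.5262 + 0.4301i)|010⟩ + (-0.2308 + 0.3207i)|011⟩ + (-0.03365 - 0.1256i)|100⟩ + (-0.03779 - 0.06545i)|101⟩ + (-0.3938 - 0.2834i)|110⟩ + (-0.2638 - 0.09987i)|111⟩

amp(|b₁b₂…⟩) = product of the factor amplitudes for bits b₁, b₂, …; only kets whose every factor amplitude is nonzero survive.
|000⟩: (0.8139)(0.2588)(-0.8645) = -0.1821
|001⟩: (0.8139)(0.2588)(-0.4855 + 0.1301i) = (-0.1023 + 0.0274i)
|010⟩: (0.8139)(0.7479 - 0.6113i)(-0.8645) = (-0.5262 + 0.4301i)
|011⟩: (0.8139)(0.7479 - 0.6113i)(-0.4855 + 0.1301i) = (-0.2308 + 0.3207i)
|100⟩: (0.1504 + 0.5612i)(0.2588)(-0.8645) = (-0.03365 - 0.1256i)
|101⟩: (0.1504 + 0.5612i)(0.2588)(-0.4855 + 0.1301i) = (-0.03779 - 0.06545i)
|110⟩: (0.1504 + 0.5612i)(0.7479 - 0.6113i)(-0.8645) = (-0.3938 - 0.2834i)
|111⟩: (0.1504 + 0.5612i)(0.7479 - 0.6113i)(-0.4855 + 0.1301i) = (-0.2638 - 0.09987i)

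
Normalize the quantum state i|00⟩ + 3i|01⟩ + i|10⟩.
0.3015i|00⟩ + 0.9045i|01⟩ + 0.3015i|10⟩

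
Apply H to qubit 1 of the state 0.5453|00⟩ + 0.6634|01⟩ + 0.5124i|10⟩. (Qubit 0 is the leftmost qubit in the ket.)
0.8547|00⟩ - 0.08351|01⟩ + 0.3623i|10⟩ + 0.3623i|11⟩

H on qubit 1 mixes each pair of kets that differ only in qubit 1: amplitudes (a, b) of (|…0…⟩, |…1…⟩) become ((a + b)/√2, (a − b)/√2). Kets absent from the input have amplitude 0.
(|00⟩, |01⟩): (a, b) = (0.5453, 0.6634) → (0.8547, -0.08351)
(|10⟩, |11⟩): (a, b) = (0.5124i, 0) → (0.3623i, 0.3623i)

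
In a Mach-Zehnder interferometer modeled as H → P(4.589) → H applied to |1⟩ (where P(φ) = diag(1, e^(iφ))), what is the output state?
(0.5615 + 0.4962i)|0⟩ + (0.4385 - 0.4962i)|1⟩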